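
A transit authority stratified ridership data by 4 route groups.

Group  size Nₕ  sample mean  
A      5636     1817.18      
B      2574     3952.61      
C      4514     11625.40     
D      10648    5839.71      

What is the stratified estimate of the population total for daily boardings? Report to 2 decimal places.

135073932.30

Population total = Σ Nₕ·x̄ₕ (each stratum's size times its mean).
5636·1817.18 + 2574·3952.61 + 4514·11625.40 + 10648·5839.71 = 10241626.48 + 10174018.14 + 52477055.6 + 62181232.08 = 135073932.30.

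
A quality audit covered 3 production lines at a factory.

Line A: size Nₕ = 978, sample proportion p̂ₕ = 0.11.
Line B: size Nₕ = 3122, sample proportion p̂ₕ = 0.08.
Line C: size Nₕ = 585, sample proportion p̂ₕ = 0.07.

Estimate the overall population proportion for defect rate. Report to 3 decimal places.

Wₕ = Nₕ/N with N = 4685: 0.2088, 0.6664, 0.1249.
p̂_st = 0.2088·0.11 + 0.6664·0.08 + 0.1249·0.07 ≈ 0.08501... → 0.085.

0.085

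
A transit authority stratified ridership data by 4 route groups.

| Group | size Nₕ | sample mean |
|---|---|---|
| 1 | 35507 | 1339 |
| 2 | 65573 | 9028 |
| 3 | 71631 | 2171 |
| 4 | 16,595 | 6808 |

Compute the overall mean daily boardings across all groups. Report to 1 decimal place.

N = 189306; weights Wₕ = Nₕ/N = (0.1876, 0.3464, 0.3784, 0.0877).
x̄_st = Σ Wₕ·x̄ₕ = 0.1876·1339 + 0.3464·9028 + 0.3784·2171 + 0.0877·6808 ≈ 4796.607...
→ 4796.6.

4796.6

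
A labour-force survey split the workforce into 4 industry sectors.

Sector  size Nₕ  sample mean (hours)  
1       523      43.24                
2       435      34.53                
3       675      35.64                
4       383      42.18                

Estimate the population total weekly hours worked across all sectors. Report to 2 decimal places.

Population total = Σ Nₕ·x̄ₕ (each stratum's size times its mean).
523·43.24 + 435·34.53 + 675·35.64 + 383·42.18 = 22614.52 + 15020.55 + 24057 + 16154.94 = 77847.01.

77847.01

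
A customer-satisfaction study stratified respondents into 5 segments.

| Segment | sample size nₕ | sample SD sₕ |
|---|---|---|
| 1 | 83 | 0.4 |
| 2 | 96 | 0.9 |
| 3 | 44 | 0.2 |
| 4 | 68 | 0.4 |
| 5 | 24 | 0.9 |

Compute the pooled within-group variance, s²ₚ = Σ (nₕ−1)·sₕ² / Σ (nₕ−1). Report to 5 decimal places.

Degrees of freedom: 82 + 95 + 43 + 67 + 23 = 310.
Σ(nₕ−1)sₕ² = 82·0.16 + 95·0.81 + 43·0.04 + 67·0.16 + 23·0.81 = 121.14.
s²ₚ = 121.14 / 310 = 0.3907742... → 0.39077.

0.39077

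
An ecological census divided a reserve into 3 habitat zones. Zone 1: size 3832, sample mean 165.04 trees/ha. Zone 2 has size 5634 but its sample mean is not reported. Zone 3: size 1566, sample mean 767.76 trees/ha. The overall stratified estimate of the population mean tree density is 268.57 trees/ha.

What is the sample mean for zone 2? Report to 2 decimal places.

200.23

Σ Nₕx̄ₕ = N·μ, so 5634·x̄_2 = 11032·268.57 − (3832·165.04 + 1566·767.76).
= 2962864.24 − 1834745.44 = 1128118.8.
x̄_2 = 1128118.8 / 5634 = 200.2341... → 200.23.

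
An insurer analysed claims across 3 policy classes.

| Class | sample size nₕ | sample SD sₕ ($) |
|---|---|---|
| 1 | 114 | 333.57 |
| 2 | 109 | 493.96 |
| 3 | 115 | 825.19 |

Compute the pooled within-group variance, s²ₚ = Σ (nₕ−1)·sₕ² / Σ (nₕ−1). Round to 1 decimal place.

347916.4

Degrees of freedom: 113 + 108 + 114 = 335.
Σ(nₕ−1)sₕ² = 113·111268.9449 + 108·243996.4816 + 114·680938.5361 = 116552003.9019.
s²ₚ = 116552003.9019 / 335 = 347916.430... → 347916.4.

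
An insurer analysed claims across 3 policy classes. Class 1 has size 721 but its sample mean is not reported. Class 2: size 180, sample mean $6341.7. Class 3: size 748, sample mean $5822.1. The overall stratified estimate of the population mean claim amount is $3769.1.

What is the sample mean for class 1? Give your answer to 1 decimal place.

N = 721 + 180 + 748 = 1649.
Overall total = μ·N = 3769.1·1649 = 6215245.9.
Subtract the known strata: 180·6341.7 + 748·5822.1 = 5496436.8.
Remaining total for class 1: 6215245.9 − 5496436.8 = 718809.1.
Divide by its size: 718809.1 / 721 = 996.961... → 997.0.

997.0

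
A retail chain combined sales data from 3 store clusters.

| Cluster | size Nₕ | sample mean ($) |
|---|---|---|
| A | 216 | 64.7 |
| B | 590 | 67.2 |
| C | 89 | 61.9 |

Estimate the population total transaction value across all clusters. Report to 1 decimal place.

59132.3

A: 216·64.7 = 13975.2
B: 590·67.2 = 39648
C: 89·61.9 = 5509.1
τ̂ = Σ Nₕx̄ₕ = 59132.3.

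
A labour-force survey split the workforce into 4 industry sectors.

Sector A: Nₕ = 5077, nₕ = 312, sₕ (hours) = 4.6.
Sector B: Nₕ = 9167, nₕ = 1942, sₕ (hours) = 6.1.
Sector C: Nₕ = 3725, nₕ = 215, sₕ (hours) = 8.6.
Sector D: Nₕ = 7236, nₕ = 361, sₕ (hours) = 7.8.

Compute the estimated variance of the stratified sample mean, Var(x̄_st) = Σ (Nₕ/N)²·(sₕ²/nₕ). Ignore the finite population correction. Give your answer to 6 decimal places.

N = 25205; Wₕ = Nₕ/N.
sector A: (5077/25205)²·4.6²/312 = 0.002751706
sector B: (9167/25205)²·6.1²/1942 = 0.002534495
sector C: (3725/25205)²·8.6²/215 = 0.007513419
sector D: (7236/25205)²·7.8²/361 = 0.013890111
Sum = 0.026689731 → 0.026690.

0.026690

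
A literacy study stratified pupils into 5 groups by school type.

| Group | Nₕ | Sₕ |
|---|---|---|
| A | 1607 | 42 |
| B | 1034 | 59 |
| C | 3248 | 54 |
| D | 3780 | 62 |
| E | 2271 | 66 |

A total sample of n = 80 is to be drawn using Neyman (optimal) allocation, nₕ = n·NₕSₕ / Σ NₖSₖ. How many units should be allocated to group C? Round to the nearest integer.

20

Σ NₕSₕ = 1607·42 + 1034·59 + 3248·54 + 3780·62 + 2271·66 = 688138.
Share for C: 175392/688138 = 0.25488.
n_C = 80 × 0.25488 = 20.390... → 20.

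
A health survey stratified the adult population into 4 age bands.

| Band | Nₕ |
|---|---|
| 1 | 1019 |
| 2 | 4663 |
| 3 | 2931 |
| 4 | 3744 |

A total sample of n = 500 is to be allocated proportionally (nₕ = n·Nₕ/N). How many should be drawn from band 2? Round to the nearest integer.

N = 1019 + 4663 + 2931 + 3744 = 12357.
n_2 = 500·4663/12357 = 188.678... → 189.

189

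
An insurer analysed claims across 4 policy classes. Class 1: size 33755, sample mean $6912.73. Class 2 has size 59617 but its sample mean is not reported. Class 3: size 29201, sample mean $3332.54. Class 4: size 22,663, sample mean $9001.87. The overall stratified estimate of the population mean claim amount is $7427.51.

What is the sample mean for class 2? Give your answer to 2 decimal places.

9126.25

Σ Nₕx̄ₕ = N·μ, so 59617·x̄_2 = 145236·7427.51 − (33755·6912.73 + 29201·3332.54 + 22663·9001.87).
= 1078741842.36 − 534662081.5 = 544079760.86.
x̄_2 = 544079760.86 / 59617 = 9126.2519... → 9126.25.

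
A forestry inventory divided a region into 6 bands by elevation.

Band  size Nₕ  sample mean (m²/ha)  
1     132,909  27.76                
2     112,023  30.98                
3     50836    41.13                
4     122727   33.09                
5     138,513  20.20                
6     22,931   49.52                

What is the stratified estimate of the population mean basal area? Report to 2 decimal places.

29.74

x̄_st = (Σ Nₕx̄ₕ) / (Σ Nₕ) = (132909·27.76 + 112023·30.98 + 50836·41.13 + 122727·33.09 + 138513·20.20 + 22931·49.52) / 579939
= 17245453.21 / 579939 = 29.7367... → 29.74.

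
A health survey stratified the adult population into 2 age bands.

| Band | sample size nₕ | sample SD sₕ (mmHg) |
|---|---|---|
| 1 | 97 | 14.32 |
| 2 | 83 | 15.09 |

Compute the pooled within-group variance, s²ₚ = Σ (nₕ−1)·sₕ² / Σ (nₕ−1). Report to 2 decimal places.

215.49

Degrees of freedom: 96 + 82 = 178.
Σ(nₕ−1)sₕ² = 96·205.0624 + 82·227.7081 = 38358.0546.
s²ₚ = 38358.0546 / 178 = 215.4947... → 215.49.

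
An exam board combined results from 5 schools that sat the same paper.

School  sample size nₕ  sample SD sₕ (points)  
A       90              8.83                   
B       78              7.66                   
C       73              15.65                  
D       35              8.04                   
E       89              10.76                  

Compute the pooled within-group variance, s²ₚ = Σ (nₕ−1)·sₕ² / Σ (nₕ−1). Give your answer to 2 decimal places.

115.22

Degrees of freedom: 89 + 77 + 72 + 34 + 88 = 360.
Σ(nₕ−1)sₕ² = 89·77.9689 + 77·58.6756 + 72·244.9225 + 34·64.6416 + 88·115.7776 = 41477.9165.
s²ₚ = 41477.9165 / 360 = 115.2164... → 115.22.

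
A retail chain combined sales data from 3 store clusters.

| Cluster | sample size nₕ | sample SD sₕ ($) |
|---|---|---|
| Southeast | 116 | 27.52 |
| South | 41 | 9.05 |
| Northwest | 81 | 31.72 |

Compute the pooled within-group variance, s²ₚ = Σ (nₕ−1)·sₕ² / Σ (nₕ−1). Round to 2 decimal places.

727.08

Degrees of freedom: 115 + 40 + 80 = 235.
Σ(nₕ−1)sₕ² = 115·757.3504 + 40·81.9025 + 80·1006.1584 = 170864.068.
s²ₚ = 170864.068 / 235 = 727.0811... → 727.08.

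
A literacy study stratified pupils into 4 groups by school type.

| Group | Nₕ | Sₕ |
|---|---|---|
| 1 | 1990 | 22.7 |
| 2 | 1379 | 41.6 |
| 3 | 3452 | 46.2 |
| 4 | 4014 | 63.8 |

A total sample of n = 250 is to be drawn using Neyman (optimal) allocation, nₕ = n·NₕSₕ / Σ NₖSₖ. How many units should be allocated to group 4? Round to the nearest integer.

Σ NₕSₕ = 1990·22.7 + 1379·41.6 + 3452·46.2 + 4014·63.8 = 518115.
Share for 4: 256093.2/518115 = 0.49428.
n_4 = 250 × 0.49428 = 123.570... → 124.

124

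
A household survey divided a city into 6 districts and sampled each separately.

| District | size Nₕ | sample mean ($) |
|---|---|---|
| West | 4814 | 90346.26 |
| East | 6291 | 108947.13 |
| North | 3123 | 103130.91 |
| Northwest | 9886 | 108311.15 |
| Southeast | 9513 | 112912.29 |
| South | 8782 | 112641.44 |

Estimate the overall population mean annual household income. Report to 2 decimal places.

x̄_st = (Σ Nₕx̄ₕ) / (Σ Nₕ) = (4814·90346.26 + 6291·108947.13 + 3123·103130.91 + 9886·108311.15 + 9513·112912.29 + 8782·112641.44) / 42409
= 4576506892.15 / 42409 = 107913.5771... → 107913.58.

107913.58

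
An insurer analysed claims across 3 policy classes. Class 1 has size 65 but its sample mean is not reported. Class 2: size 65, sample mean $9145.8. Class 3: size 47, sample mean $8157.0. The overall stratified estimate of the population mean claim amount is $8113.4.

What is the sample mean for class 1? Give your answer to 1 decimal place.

7049.5

Σ Nₕx̄ₕ = N·μ, so 65·x̄_1 = 177·8113.4 − (65·9145.8 + 47·8157.0).
= 1436071.8 − 977856 = 458215.8.
x̄_1 = 458215.8 / 65 = 7049.474... → 7049.5.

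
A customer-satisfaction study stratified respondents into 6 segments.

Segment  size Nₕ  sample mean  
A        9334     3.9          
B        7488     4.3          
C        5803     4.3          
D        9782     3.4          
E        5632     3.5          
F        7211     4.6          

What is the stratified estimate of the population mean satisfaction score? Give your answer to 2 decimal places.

N = 9334 + 7488 + 5803 + 9782 + 5632 + 7211 = 45250.
The stratified mean weights each stratum mean by its population share Nₕ/N.
Σ Nₕx̄ₕ = 9334·3.9 + 7488·4.3 + 5803·4.3 + 9782·3.4 + 5632·3.5 + 7211·4.6 = 36402.6 + 32198.4 + 24952.9 + 33258.8 + 19712 + 33170.6 = 179695.3.
Divide by N: 179695.3 / 45250 = 3.9712... → 3.97.

3.97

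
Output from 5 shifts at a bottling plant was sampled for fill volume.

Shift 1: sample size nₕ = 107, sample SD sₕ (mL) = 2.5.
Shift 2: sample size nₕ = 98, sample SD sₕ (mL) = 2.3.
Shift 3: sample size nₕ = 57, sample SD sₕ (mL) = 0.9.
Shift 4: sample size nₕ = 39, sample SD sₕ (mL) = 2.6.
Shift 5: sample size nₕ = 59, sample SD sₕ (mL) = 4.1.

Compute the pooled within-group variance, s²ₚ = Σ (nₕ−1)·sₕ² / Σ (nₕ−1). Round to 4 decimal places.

1: (107−1)·2.5² = 106·6.25 = 662.5
2: (98−1)·2.3² = 97·5.29 = 513.13
3: (57−1)·0.9² = 56·0.81 = 45.36
4: (39−1)·2.6² = 38·6.76 = 256.88
5: (59−1)·4.1² = 58·16.81 = 974.98
Numerator = 2452.85; denominator = Σ(nₕ−1) = 355.
s²ₚ = 2452.85/355 = 6.909437... → 6.9094.

6.9094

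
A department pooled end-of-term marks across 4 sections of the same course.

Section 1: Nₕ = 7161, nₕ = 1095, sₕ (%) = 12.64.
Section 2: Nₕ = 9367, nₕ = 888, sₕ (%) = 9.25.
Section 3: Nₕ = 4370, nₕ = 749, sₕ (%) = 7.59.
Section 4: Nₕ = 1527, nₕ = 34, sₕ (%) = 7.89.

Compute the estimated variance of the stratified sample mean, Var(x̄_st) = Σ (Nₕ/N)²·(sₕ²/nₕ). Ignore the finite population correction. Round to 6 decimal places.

0.043101

N = 22425. Term for each stratum: Wₕ²sₕ²/nₕ.
Var(x̄_st) = 0.014878614 + 0.016811507 + 0.002920786 + 0.008489620 = 0.043100526 → 0.043101.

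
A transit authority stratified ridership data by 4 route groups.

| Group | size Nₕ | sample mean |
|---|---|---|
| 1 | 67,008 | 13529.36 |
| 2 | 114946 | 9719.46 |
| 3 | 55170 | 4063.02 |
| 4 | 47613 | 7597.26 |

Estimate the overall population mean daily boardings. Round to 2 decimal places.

x̄_st = (Σ Nₕx̄ₕ) / (Σ Nₕ) = (67008·13529.36 + 114946·9719.46 + 55170·4063.02 + 47613·7597.26) / 284737
= 2609673557.82 / 284737 = 9165.2070... → 9165.21.

9165.21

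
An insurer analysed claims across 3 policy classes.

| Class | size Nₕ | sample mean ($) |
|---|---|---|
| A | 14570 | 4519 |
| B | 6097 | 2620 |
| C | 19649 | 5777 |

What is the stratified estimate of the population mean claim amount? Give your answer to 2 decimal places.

4844.93

N = 40316; weights Wₕ = Nₕ/N = (0.3614, 0.1512, 0.4874).
x̄_st = Σ Wₕ·x̄ₕ = 0.3614·4519 + 0.1512·2620 + 0.4874·5777 ≈ 4844.9311...
→ 4844.93.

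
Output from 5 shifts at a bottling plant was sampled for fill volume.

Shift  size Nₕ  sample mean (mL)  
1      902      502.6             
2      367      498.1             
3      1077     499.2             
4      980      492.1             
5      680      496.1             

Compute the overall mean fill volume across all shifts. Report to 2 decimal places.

497.60

x̄_st = (Σ Nₕx̄ₕ) / (Σ Nₕ) = (902·502.6 + 367·498.1 + 1077·499.2 + 980·492.1 + 680·496.1) / 4006
= 1993392.3 / 4006 = 497.6017... → 497.60.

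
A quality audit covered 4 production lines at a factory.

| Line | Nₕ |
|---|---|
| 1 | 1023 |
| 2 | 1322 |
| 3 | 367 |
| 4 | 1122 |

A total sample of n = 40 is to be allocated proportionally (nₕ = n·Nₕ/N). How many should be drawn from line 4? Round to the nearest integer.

12

N = 1023 + 1322 + 367 + 1122 = 3834.
n_4 = 40·1122/3834 = 11.706... → 12.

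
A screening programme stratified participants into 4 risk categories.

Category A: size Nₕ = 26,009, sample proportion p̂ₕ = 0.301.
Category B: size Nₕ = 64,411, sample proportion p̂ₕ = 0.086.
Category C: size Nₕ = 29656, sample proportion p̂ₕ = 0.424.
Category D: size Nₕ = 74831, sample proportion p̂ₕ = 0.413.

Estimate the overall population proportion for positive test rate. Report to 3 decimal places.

0.292

N = 26009 + 64411 + 29656 + 74831 = 194907.
Overall proportion = Σ (Nₕ/N)·p̂ₕ.
Σ Nₕp̂ₕ = 7828.709 + 5539.346 + 12574.144 + 30905.203 = 56847.402.
56847.402 / 194907 = 0.29166... → 0.292.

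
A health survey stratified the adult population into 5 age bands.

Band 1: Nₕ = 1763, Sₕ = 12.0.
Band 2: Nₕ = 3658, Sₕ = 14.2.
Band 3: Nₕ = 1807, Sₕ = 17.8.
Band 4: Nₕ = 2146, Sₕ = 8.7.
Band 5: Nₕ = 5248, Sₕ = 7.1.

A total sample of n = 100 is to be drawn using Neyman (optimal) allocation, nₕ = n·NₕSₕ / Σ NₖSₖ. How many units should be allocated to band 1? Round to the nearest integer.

Σ NₕSₕ = 1763·12.0 + 3658·14.2 + 1807·17.8 + 2146·8.7 + 5248·7.1 = 161195.2.
Share for 1: 21156/161195.2 = 0.13124.
n_1 = 100 × 0.13124 = 13.124... → 13.

13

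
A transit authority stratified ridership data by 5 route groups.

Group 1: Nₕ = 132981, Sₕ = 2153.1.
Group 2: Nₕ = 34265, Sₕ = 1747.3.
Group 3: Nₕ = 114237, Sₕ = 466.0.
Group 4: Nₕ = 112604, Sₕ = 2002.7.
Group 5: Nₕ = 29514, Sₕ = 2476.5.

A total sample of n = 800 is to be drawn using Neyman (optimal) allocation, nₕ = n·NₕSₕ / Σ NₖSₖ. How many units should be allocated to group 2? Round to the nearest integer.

Σ NₕSₕ = 132981·2153.1 + 34265·1747.3 + 114237·466.0 + 112604·2002.7 + 29514·2476.5 = 698030519.4.
Share for 2: 59871234.5/698030519.4 = 0.08577.
n_2 = 800 × 0.08577 = 68.617... → 69.

69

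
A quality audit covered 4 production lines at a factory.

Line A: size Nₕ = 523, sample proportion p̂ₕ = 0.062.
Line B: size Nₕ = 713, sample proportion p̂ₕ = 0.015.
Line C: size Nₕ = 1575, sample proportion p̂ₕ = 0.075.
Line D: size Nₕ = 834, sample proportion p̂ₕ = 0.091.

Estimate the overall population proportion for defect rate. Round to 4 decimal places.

Wₕ = Nₕ/N with N = 3645: 0.1435, 0.1956, 0.4321, 0.2288.
p̂_st = 0.1435·0.062 + 0.1956·0.015 + 0.4321·0.075 + 0.2288·0.091 ≈ 0.065059... → 0.0651.

0.0651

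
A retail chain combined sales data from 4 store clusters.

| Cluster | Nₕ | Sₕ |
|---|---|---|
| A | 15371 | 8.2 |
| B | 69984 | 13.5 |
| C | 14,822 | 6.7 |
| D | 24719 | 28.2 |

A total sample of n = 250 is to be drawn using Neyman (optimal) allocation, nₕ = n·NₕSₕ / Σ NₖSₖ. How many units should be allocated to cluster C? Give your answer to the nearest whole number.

13

Σ NₕSₕ = 15371·8.2 + 69984·13.5 + 14822·6.7 + 24719·28.2 = 1867209.4.
Share for C: 99307.4/1867209.4 = 0.05318.
n_C = 250 × 0.05318 = 13.296... → 13.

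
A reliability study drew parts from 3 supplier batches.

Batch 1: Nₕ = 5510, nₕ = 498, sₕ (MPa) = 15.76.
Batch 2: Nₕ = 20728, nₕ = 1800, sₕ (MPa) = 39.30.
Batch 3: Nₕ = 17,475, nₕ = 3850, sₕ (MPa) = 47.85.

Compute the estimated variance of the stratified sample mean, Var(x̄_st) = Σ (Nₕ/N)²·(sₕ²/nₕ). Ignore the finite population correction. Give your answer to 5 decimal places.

0.29590

N = 43713; Wₕ = Nₕ/N.
batch 1: (5510/43713)²·15.76²/498 = 0.00792438
batch 2: (20728/43713)²·39.30²/1800 = 0.19293285
batch 3: (17475/43713)²·47.85²/3850 = 0.09504216
Sum = 0.29589938 → 0.29590.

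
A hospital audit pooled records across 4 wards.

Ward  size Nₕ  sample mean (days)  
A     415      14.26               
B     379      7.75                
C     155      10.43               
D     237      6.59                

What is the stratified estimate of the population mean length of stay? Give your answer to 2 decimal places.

N = 415 + 379 + 155 + 237 = 1186.
Overall mean = Σ (Nₕ/N)·x̄ₕ — weight by population share, not a simple average.
Σ Nₕx̄ₕ = 415·14.26 + 379·7.75 + 155·10.43 + 237·6.59 = 5917.9 + 2937.25 + 1616.65 + 1561.83 = 12033.63.
Divide by N: 12033.63 / 1186 = 10.1464... → 10.15.

10.15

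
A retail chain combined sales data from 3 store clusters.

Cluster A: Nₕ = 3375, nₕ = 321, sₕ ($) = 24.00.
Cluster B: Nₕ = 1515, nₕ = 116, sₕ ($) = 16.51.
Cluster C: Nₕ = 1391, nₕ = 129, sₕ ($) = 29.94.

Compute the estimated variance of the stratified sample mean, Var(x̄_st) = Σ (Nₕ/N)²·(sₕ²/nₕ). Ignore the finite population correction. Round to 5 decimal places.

N = 6281; Wₕ = Nₕ/N.
cluster A: (3375/6281)²·24.00²/321 = 0.51809263
cluster B: (1515/6281)²·16.51²/116 = 0.13671112
cluster C: (1391/6281)²·29.94²/129 = 0.34080861
Sum = 0.99561236 → 0.99561.

0.99561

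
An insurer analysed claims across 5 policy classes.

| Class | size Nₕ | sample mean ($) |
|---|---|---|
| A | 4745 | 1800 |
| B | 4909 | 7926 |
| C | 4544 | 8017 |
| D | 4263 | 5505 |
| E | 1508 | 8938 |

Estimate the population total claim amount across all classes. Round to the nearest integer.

120825301

Population total = Σ Nₕ·x̄ₕ (each stratum's size times its mean).
4745·1800 + 4909·7926 + 4544·8017 + 4263·5505 + 1508·8938 = 8541000 + 38908734 + 36429248 + 23467815 + 13478504 = 120825301.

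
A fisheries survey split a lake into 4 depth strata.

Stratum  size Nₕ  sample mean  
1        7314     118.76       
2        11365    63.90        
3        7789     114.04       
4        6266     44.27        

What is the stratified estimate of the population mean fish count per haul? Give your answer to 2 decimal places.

N = 7314 + 11365 + 7789 + 6266 = 32734.
Overall mean = Σ (Nₕ/N)·x̄ₕ — weight by population share, not a simple average.
Σ Nₕx̄ₕ = 7314·118.76 + 11365·63.90 + 7789·114.04 + 6266·44.27 = 868610.64 + 726223.5 + 888257.56 + 277395.82 = 2760487.52.
Divide by N: 2760487.52 / 32734 = 84.3309... → 84.33.

84.33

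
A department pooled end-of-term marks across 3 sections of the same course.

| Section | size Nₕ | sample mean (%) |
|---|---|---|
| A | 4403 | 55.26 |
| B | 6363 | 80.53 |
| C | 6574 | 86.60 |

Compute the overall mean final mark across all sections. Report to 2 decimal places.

x̄_st = (Σ Nₕx̄ₕ) / (Σ Nₕ) = (4403·55.26 + 6363·80.53 + 6574·86.60) / 17340
= 1325030.57 / 17340 = 76.4147... → 76.41.

76.41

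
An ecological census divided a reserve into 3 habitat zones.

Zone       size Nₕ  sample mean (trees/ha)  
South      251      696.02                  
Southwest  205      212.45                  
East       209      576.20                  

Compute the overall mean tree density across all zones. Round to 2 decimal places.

509.29

N = 251 + 205 + 209 = 665.
The stratified mean weights each stratum mean by its population share Nₕ/N.
Σ Nₕx̄ₕ = 251·696.02 + 205·212.45 + 209·576.20 = 174701.02 + 43552.25 + 120425.8 = 338679.07.
Divide by N: 338679.07 / 665 = 509.2918... → 509.29.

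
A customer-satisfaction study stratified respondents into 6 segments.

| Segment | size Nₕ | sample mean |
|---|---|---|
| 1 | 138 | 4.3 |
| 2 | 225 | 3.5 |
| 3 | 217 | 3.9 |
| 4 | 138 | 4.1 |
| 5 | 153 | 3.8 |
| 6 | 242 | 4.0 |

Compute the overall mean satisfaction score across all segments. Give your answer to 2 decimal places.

3.90

N = 138 + 225 + 217 + 138 + 153 + 242 = 1113.
Weight each subgroup mean by Nₕ/N and sum.
Σ Nₕx̄ₕ = 138·4.3 + 225·3.5 + 217·3.9 + 138·4.1 + 153·3.8 + 242·4.0 = 593.4 + 787.5 + 846.3 + 565.8 + 581.4 + 968 = 4342.4.
Divide by N: 4342.4 / 1113 = 3.9015... → 3.90.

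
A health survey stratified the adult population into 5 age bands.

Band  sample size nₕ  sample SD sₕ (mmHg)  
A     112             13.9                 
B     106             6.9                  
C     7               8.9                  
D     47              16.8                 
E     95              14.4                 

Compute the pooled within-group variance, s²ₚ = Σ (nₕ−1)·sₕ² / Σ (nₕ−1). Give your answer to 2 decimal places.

A: (112−1)·13.9² = 111·193.21 = 21446.31
B: (106−1)·6.9² = 105·47.61 = 4999.05
C: (7−1)·8.9² = 6·79.21 = 475.26
D: (47−1)·16.8² = 46·282.24 = 12983.04
E: (95−1)·14.4² = 94·207.36 = 19491.84
Numerator = 59395.5; denominator = Σ(nₕ−1) = 362.
s²ₚ = 59395.5/362 = 164.0760... → 164.08.

164.08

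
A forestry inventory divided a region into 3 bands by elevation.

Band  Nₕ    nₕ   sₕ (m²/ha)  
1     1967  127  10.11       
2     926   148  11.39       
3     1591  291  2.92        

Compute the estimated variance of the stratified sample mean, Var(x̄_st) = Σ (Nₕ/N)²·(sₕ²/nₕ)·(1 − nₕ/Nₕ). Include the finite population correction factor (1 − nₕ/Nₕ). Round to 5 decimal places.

0.17930

N = 4484. Term for each stratum: Wₕ²sₕ²/nₕ·(1−nₕ/Nₕ).
Var(x̄_st) = 0.14487370 + 0.03140835 + 0.00301408 = 0.17929614 → 0.17930.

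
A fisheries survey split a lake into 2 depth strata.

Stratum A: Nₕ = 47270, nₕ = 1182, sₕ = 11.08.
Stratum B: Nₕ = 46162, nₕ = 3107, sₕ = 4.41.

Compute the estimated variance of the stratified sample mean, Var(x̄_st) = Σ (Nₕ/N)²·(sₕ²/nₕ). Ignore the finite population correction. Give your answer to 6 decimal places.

0.028113

N = 93432; Wₕ = Nₕ/N.
stratum A: (47270/93432)²·11.08²/1182 = 0.026585324
stratum B: (46162/93432)²·4.41²/3107 = 0.001527967
Sum = 0.028113291 → 0.028113.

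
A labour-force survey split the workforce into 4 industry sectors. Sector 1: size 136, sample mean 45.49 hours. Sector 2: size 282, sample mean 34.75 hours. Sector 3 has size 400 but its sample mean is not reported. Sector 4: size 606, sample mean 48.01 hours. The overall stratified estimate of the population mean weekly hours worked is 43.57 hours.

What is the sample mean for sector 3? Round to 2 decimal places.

Σ Nₕx̄ₕ = N·μ, so 400·x̄_3 = 1424·43.57 − (136·45.49 + 282·34.75 + 606·48.01).
= 62043.68 − 45080.2 = 16963.48.
x̄_3 = 16963.48 / 400 = 42.4087 → 42.41.

42.41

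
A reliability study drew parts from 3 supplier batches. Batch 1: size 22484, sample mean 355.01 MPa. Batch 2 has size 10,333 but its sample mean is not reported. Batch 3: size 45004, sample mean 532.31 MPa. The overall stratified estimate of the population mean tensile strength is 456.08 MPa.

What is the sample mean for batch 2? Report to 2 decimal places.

Σ Nₕx̄ₕ = N·μ, so 10333·x̄_2 = 77821·456.08 − (22484·355.01 + 45004·532.31).
= 35492601.68 − 31938124.08 = 3554477.6.
x̄_2 = 3554477.6 / 10333 = 343.9928... → 343.99.

343.99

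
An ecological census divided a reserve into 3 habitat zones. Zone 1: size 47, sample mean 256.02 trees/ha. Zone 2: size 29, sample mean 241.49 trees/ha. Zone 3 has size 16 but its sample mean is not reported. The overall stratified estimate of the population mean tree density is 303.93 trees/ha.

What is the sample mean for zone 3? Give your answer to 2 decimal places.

N = 47 + 29 + 16 = 92.
Overall total = μ·N = 303.93·92 = 27961.56.
Subtract the known strata: 47·256.02 + 29·241.49 = 19036.15.
Remaining total for zone 3: 27961.56 − 19036.15 = 8925.41.
Divide by its size: 8925.41 / 16 = 557.8381... → 557.84.

557.84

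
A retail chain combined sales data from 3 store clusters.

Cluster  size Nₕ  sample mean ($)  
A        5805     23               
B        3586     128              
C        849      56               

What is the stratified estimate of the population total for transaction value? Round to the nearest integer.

640067

A: 5805·23 = 133515
B: 3586·128 = 459008
C: 849·56 = 47544
τ̂ = Σ Nₕx̄ₕ = 640067.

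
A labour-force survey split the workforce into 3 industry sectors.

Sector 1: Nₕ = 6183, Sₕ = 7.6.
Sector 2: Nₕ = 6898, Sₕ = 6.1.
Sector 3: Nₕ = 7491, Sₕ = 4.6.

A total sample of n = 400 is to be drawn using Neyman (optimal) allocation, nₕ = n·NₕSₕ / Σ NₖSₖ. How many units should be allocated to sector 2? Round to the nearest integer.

1: NₕSₕ = 6183·7.6 = 46990.8
2: NₕSₕ = 6898·6.1 = 42077.8
3: NₕSₕ = 7491·4.6 = 34458.6
Σ NₕSₕ = 123527.2.
n_2 = 400·42077.8/123527.2 = 136.254... → 136.

136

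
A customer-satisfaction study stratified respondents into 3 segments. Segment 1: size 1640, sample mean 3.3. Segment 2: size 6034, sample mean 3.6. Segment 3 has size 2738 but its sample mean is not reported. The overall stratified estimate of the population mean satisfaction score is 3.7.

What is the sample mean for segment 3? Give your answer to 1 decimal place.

4.2

Σ Nₕx̄ₕ = N·μ, so 2738·x̄_3 = 10412·3.7 − (1640·3.3 + 6034·3.6).
= 38524.4 − 27134.4 = 11390.
x̄_3 = 11390 / 2738 = 4.160... → 4.2.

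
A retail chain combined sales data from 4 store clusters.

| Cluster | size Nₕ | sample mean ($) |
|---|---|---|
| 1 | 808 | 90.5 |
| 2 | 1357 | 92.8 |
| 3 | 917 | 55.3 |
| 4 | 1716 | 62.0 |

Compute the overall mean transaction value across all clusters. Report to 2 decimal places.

N = 808 + 1357 + 917 + 1716 = 4798.
Overall mean = Σ (Nₕ/N)·x̄ₕ — weight by population share, not a simple average.
Σ Nₕx̄ₕ = 808·90.5 + 1357·92.8 + 917·55.3 + 1716·62.0 = 73124 + 125929.6 + 50710.1 + 106392 = 356155.7.
Divide by N: 356155.7 / 4798 = 74.2300... → 74.23.

74.23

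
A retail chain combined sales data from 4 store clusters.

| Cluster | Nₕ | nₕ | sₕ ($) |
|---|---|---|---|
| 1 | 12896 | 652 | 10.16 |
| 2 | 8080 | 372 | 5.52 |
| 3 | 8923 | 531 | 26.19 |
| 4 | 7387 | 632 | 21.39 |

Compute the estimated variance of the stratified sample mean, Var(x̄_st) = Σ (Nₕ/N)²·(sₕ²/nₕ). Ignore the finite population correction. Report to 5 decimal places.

N = 37286. Term for each stratum: Wₕ²sₕ²/nₕ.
Var(x̄_st) = 0.01893905 + 0.00384651 + 0.07397870 + 0.02841509 = 0.12517935 → 0.12518.

0.12518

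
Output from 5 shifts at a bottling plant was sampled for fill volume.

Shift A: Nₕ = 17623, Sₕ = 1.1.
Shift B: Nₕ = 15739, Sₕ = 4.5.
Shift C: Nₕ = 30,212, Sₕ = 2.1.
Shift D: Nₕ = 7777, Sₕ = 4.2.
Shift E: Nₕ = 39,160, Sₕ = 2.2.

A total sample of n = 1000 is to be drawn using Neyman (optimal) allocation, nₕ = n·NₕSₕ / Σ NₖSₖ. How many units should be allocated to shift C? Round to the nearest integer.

A: NₕSₕ = 17623·1.1 = 19385.3
B: NₕSₕ = 15739·4.5 = 70825.5
C: NₕSₕ = 30212·2.1 = 63445.2
D: NₕSₕ = 7777·4.2 = 32663.4
E: NₕSₕ = 39160·2.2 = 86152
Σ NₕSₕ = 272471.4.
n_C = 1000·63445.2/272471.4 = 232.851... → 233.

233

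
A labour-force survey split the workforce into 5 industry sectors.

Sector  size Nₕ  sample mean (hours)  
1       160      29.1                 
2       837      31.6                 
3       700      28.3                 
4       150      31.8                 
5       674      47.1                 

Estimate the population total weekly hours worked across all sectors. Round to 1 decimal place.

87430.6

1: 160·29.1 = 4656
2: 837·31.6 = 26449.2
3: 700·28.3 = 19810
4: 150·31.8 = 4770
5: 674·47.1 = 31745.4
τ̂ = Σ Nₕx̄ₕ = 87430.6.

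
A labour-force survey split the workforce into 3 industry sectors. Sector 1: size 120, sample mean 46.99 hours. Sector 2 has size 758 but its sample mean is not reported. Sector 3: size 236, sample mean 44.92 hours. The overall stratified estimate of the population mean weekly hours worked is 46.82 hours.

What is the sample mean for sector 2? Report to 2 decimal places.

47.38

N = 120 + 758 + 236 = 1114.
Overall total = μ·N = 46.82·1114 = 52157.48.
Subtract the known strata: 120·46.99 + 236·44.92 = 16239.92.
Remaining total for sector 2: 52157.48 − 16239.92 = 35917.56.
Divide by its size: 35917.56 / 758 = 47.3846... → 47.38.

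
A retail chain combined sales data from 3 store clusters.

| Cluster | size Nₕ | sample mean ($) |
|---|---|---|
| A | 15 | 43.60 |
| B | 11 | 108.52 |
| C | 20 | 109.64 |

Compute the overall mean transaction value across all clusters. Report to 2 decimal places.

87.84

N = 46; weights Wₕ = Nₕ/N = (0.3261, 0.2391, 0.4348).
x̄_st = Σ Wₕ·x̄ₕ = 0.3261·43.60 + 0.2391·108.52 + 0.4348·109.64 ≈ 87.8374...
→ 87.84.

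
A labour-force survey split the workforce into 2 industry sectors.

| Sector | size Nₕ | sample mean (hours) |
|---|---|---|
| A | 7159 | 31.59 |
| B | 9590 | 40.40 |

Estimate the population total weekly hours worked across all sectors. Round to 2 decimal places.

Estimate total by summing Nₕ·x̄ₕ over strata.
7159·31.59 + 9590·40.40 = 226152.81 + 387436 = 613588.81.

613588.81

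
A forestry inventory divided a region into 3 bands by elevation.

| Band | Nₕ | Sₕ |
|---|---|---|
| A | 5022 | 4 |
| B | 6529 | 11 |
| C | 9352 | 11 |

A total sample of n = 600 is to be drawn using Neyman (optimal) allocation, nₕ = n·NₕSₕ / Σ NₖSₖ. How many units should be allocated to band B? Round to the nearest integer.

221

Σ NₕSₕ = 5022·4 + 6529·11 + 9352·11 = 194779.
Share for B: 71819/194779 = 0.36872.
n_B = 600 × 0.36872 = 221.232... → 221.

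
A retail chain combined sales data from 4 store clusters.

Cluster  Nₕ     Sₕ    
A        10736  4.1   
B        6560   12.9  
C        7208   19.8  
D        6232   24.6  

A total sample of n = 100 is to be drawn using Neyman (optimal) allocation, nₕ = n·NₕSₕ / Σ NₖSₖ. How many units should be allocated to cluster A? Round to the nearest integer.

A: NₕSₕ = 10736·4.1 = 44017.6
B: NₕSₕ = 6560·12.9 = 84624
C: NₕSₕ = 7208·19.8 = 142718.4
D: NₕSₕ = 6232·24.6 = 153307.2
Σ NₕSₕ = 424667.2.
n_A = 100·44017.6/424667.2 = 10.365... → 10.

10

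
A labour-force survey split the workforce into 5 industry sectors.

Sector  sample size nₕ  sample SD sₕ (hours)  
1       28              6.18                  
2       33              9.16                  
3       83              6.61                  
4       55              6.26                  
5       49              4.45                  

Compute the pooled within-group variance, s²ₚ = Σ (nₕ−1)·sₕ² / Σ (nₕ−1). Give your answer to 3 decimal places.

42.657

1: (28−1)·6.18² = 27·38.1924 = 1031.1948
2: (33−1)·9.16² = 32·83.9056 = 2684.9792
3: (83−1)·6.61² = 82·43.6921 = 3582.7522
4: (55−1)·6.26² = 54·39.1876 = 2116.1304
5: (49−1)·4.45² = 48·19.8025 = 950.52
Numerator = 10365.5766; denominator = Σ(nₕ−1) = 243.
s²ₚ = 10365.5766/243 = 42.65669... → 42.657.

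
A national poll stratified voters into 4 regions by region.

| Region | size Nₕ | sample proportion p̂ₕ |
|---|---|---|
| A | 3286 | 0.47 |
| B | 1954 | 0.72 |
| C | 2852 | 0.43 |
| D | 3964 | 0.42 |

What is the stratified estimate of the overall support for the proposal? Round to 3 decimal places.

N = 3286 + 1954 + 2852 + 3964 = 12056.
Overall proportion = Σ (Nₕ/N)·p̂ₕ.
Σ Nₕp̂ₕ = 1544.42 + 1406.88 + 1226.36 + 1664.88 = 5842.54.
5842.54 / 12056 = 0.48462... → 0.485.

0.485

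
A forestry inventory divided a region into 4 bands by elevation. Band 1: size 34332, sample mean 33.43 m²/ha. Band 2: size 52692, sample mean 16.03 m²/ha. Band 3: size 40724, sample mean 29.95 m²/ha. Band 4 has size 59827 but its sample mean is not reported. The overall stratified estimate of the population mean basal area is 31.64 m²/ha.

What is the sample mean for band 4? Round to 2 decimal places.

45.51

N = 34332 + 52692 + 40724 + 59827 = 187575.
Overall total = μ·N = 31.64·187575 = 5934873.
Subtract the known strata: 34332·33.43 + 52692·16.03 + 40724·29.95 = 3212055.32.
Remaining total for band 4: 5934873 − 3212055.32 = 2722817.68.
Divide by its size: 2722817.68 / 59827 = 45.5115... → 45.51.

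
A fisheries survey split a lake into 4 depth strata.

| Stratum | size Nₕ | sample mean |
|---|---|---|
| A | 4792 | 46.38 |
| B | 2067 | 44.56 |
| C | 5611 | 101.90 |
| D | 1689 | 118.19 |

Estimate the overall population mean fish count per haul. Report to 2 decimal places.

N = 14159; weights Wₕ = Nₕ/N = (0.3384, 0.1460, 0.3963, 0.1193).
x̄_st = Σ Wₕ·x̄ₕ = 0.3384·46.38 + 0.1460·44.56 + 0.3963·101.90 + 0.1193·118.19 ≈ 76.6821...
→ 76.68.

76.68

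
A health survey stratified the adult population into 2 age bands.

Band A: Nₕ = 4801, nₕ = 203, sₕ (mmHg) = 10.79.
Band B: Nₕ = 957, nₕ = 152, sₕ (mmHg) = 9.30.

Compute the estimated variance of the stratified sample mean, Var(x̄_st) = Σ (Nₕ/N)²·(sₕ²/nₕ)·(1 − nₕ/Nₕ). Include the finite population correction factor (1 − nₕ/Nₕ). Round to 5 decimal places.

N = 5758; Wₕ = Nₕ/N.
band A: (4801/5758)²·10.79²/203·(1 − 203/4801) = 0.38186003
band B: (957/5758)²·9.30²/152·(1 − 152/957) = 0.01322169
Sum = 0.39508172 → 0.39508.

0.39508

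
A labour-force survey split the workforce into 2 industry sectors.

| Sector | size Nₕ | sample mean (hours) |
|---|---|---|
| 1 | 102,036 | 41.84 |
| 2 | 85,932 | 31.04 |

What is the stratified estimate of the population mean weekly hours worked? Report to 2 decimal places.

N = 187968; weights Wₕ = Nₕ/N = (0.5428, 0.4572).
x̄_st = Σ Wₕ·x̄ₕ = 0.5428·41.84 + 0.4572·31.04 ≈ 36.9026...
→ 36.90.

36.90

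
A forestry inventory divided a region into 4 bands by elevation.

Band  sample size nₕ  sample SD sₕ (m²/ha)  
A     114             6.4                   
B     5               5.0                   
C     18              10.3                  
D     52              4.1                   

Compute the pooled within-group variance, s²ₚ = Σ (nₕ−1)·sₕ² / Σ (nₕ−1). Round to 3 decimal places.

A: (114−1)·6.4² = 113·40.96 = 4628.48
B: (5−1)·5.0² = 4·25 = 100
C: (18−1)·10.3² = 17·106.09 = 1803.53
D: (52−1)·4.1² = 51·16.81 = 857.31
Numerator = 7389.32; denominator = Σ(nₕ−1) = 185.
s²ₚ = 7389.32/185 = 39.94227... → 39.942.

39.942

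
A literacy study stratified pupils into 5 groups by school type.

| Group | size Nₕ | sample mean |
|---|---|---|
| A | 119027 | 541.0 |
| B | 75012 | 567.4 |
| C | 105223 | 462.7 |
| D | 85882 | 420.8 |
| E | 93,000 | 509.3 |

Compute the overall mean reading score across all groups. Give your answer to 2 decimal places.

x̄_st = (Σ Nₕx̄ₕ) / (Σ Nₕ) = (119027·541.0 + 75012·567.4 + 105223·462.7 + 85882·420.8 + 93000·509.3) / 478144
= 239146143.5 / 478144 = 500.1551... → 500.16.

500.16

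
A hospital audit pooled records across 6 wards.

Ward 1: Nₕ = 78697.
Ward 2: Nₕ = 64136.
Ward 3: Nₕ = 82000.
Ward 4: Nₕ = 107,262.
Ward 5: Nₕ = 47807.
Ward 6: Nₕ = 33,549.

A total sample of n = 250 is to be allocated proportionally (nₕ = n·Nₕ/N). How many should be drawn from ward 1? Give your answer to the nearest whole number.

48

N = 78697 + 64136 + 82000 + 107262 + 47807 + 33549 = 413451.
n_1 = 250·78697/413451 = 47.585... → 48.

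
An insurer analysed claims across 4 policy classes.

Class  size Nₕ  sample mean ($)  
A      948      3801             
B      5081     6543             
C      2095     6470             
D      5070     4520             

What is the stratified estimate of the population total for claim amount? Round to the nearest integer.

Population total = Σ Nₕ·x̄ₕ (each stratum's size times its mean).
948·3801 + 5081·6543 + 2095·6470 + 5070·4520 = 3603348 + 33244983 + 13554650 + 22916400 = 73319381.

73319381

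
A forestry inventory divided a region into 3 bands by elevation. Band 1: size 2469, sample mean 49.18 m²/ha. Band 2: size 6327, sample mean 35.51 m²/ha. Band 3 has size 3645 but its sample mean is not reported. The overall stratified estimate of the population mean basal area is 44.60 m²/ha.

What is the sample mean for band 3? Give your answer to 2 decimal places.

57.28

Σ Nₕx̄ₕ = N·μ, so 3645·x̄_3 = 12441·44.60 − (2469·49.18 + 6327·35.51).
= 554868.6 − 346097.19 = 208771.41.
x̄_3 = 208771.41 / 3645 = 57.2761... → 57.28.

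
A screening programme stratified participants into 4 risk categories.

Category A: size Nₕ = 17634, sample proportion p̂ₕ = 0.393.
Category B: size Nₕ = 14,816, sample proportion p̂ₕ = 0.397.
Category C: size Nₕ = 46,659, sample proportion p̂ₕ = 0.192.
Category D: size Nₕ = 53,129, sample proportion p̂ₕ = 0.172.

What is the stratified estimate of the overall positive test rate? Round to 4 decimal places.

N = 17634 + 14816 + 46659 + 53129 = 132238.
Overall proportion = Σ (Nₕ/N)·p̂ₕ.
Σ Nₕp̂ₕ = 6930.162 + 5881.952 + 8958.528 + 9138.188 = 30908.83.
30908.83 / 132238 = 0.233736... → 0.2337.

0.2337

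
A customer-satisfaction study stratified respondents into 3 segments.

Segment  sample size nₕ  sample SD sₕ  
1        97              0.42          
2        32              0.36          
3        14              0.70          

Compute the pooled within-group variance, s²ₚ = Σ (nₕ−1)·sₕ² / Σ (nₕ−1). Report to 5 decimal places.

1: (97−1)·0.42² = 96·0.1764 = 16.9344
2: (32−1)·0.36² = 31·0.1296 = 4.0176
3: (14−1)·0.70² = 13·0.49 = 6.37
Numerator = 27.322; denominator = Σ(nₕ−1) = 140.
s²ₚ = 27.322/140 = 0.1951571... → 0.19516.

0.19516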